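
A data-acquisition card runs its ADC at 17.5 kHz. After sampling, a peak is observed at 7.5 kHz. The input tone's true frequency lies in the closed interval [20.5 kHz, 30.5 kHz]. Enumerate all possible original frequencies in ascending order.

Frequencies that alias to 7.5 kHz are k·fs ± 7.5 kHz for integer k ≥ 0.
k=0: 7.5 kHz.
k=1: 10 kHz, 25 kHz.
k=2: 27.5 kHz, 42.5 kHz.
k=3: 45 kHz, 60 kHz.
Within [20.5 kHz, 30.5 kHz]: 25 kHz, 27.5 kHz.

25 kHz, 27.5 kHz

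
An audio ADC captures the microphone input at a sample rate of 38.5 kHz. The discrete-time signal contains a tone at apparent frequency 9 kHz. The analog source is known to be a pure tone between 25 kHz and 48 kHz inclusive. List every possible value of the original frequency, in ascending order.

Frequencies that alias to 9 kHz are k·fs ± 9 kHz for integer k ≥ 0.
k=0: 9 kHz.
k=1: 29.5 kHz, 47.5 kHz.
k=2: 68 kHz, 86 kHz.
Within [25 kHz, 48 kHz]: 29.5 kHz, 47.5 kHz.

29.5 kHz, 47.5 kHz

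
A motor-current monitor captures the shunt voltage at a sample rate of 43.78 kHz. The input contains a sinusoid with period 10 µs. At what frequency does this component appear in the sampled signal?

T = 10 µs → f = 1/T = 100 kHz.
100 kHz mod fs = 12.44 kHz.
12.44 kHz ≤ fs/2 = 21.89 kHz, appears at 12.44 kHz.

12.44 kHz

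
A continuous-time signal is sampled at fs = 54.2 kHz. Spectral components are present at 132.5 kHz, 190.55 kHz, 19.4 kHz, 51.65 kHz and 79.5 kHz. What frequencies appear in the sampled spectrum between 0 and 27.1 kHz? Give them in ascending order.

2.55 kHz, 19.4 kHz, 24.1 kHz, 25.3 kHz, 26.25 kHz

fs/2 = 27.1 kHz.
132.5 kHz mod fs = 24.1 kHz.
24.1 kHz ≤ fs/2 = 27.1 kHz, appears at 24.1 kHz.
190.55 kHz mod fs = 27.95 kHz.
27.95 kHz > fs/2 = 27.1 kHz, folds to fs − 27.95 kHz = 26.25 kHz.
19.4 kHz ≤ fs/2 = 27.1 kHz, passes unchanged.
51.65 kHz > fs/2 = 27.1 kHz, folds to fs − 51.65 kHz = 2.55 kHz.
79.5 kHz mod fs = 25.3 kHz.
25.3 kHz ≤ fs/2 = 27.1 kHz, appears at 25.3 kHz.
Distinct values: {2.55 kHz, 19.4 kHz, 24.1 kHz, 25.3 kHz, 26.25 kHz}.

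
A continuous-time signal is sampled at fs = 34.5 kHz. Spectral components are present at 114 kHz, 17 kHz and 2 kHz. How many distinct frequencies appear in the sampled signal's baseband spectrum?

3

fs/2 = 17.25 kHz.
114 kHz mod fs = 10.5 kHz.
10.5 kHz ≤ fs/2 = 17.25 kHz, appears at 10.5 kHz.
17 kHz ≤ fs/2 = 17.25 kHz, passes unchanged.
2 kHz ≤ fs/2 = 17.25 kHz, passes unchanged.
Distinct values: {2 kHz, 10.5 kHz, 17 kHz} → 3.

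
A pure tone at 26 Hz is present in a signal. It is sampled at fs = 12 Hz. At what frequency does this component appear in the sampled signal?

26 Hz mod fs = 2 Hz.
2 Hz ≤ fs/2 = 6 Hz, appears at 2 Hz.

2 Hz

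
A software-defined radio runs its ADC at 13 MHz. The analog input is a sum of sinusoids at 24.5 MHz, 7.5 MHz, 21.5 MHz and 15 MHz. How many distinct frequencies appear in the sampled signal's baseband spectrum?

fs/2 = 6.5 MHz.
24.5 MHz mod fs = 11.5 MHz.
11.5 MHz > fs/2 = 6.5 MHz, folds to fs − 11.5 MHz = 1.5 MHz.
7.5 MHz > fs/2 = 6.5 MHz, folds to fs − 7.5 MHz = 5.5 MHz.
21.5 MHz mod fs = 8.5 MHz.
8.5 MHz > fs/2 = 6.5 MHz, folds to fs − 8.5 MHz = 4.5 MHz.
15 MHz mod fs = 2 MHz.
2 MHz ≤ fs/2 = 6.5 MHz, appears at 2 MHz.
Distinct values: {1.5 MHz, 2 MHz, 4.5 MHz, 5.5 MHz} → 4.

4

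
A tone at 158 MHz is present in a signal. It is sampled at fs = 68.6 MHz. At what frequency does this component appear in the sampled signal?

20.8 MHz

158 MHz mod fs = 20.8 MHz.
20.8 MHz ≤ fs/2 = 34.3 MHz, appears at 20.8 MHz.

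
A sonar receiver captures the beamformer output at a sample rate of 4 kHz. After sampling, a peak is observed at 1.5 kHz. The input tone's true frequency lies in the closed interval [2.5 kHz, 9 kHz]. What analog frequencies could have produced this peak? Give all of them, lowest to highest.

2.5 kHz, 5.5 kHz, 6.5 kHz

Frequencies that alias to 1.5 kHz are k·fs ± 1.5 kHz for integer k ≥ 0.
k=0: 1.5 kHz.
k=1: 2.5 kHz, 5.5 kHz.
k=2: 6.5 kHz, 9.5 kHz.
k=3: 10.5 kHz, 13.5 kHz.
Within [2.5 kHz, 9 kHz]: 2.5 kHz, 5.5 kHz, 6.5 kHz.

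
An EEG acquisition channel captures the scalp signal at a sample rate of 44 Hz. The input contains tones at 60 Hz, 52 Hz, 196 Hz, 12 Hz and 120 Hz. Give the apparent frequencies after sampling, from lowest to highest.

fs/2 = 22 Hz.
60 Hz mod fs = 16 Hz.
16 Hz ≤ fs/2 = 22 Hz, appears at 16 Hz.
52 Hz mod fs = 8 Hz.
8 Hz ≤ fs/2 = 22 Hz, appears at 8 Hz.
196 Hz mod fs = 20 Hz.
20 Hz ≤ fs/2 = 22 Hz, appears at 20 Hz.
12 Hz ≤ fs/2 = 22 Hz, passes unchanged.
120 Hz mod fs = 32 Hz.
32 Hz > fs/2 = 22 Hz, folds to fs − 32 Hz = 12 Hz.
Distinct values: {8 Hz, 12 Hz, 16 Hz, 20 Hz}.

8 Hz, 12 Hz, 16 Hz, 20 Hz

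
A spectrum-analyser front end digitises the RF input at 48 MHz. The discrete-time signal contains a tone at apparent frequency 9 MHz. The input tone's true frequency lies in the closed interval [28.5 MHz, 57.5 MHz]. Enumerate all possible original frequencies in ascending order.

Frequencies that alias to 9 MHz are k·fs ± 9 MHz for integer k ≥ 0.
k=0: 9 MHz.
k=1: 39 MHz, 57 MHz.
k=2: 87 MHz, 105 MHz.
Within [28.5 MHz, 57.5 MHz]: 39 MHz, 57 MHz.

39 MHz, 57 MHz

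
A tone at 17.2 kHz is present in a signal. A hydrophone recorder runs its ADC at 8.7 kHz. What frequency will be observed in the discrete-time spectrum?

0.2 kHz

17.2 kHz mod fs = 8.5 kHz.
8.5 kHz > fs/2 = 4.35 kHz, folds to fs − 8.5 kHz = 0.2 kHz.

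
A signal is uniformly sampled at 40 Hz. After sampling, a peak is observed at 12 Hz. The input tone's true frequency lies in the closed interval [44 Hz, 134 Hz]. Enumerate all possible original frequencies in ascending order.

Frequencies that alias to 12 Hz are k·fs ± 12 Hz for integer k ≥ 0.
k=0: 12 Hz.
k=1: 28 Hz, 52 Hz.
k=2: 68 Hz, 92 Hz.
k=3: 108 Hz, 132 Hz.
k=4: 148 Hz, 172 Hz.
Within [44 Hz, 134 Hz]: 52 Hz, 68 Hz, 92 Hz, 108 Hz, 132 Hz.

52 Hz, 68 Hz, 92 Hz, 108 Hz, 132 Hz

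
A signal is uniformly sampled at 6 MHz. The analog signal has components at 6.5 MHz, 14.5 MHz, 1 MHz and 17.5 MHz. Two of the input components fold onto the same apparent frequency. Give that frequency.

0.5 MHz

fs/2 = 3 MHz.
6.5 MHz mod fs = 0.5 MHz.
0.5 MHz ≤ fs/2 = 3 MHz, appears at 0.5 MHz.
14.5 MHz mod fs = 2.5 MHz.
2.5 MHz ≤ fs/2 = 3 MHz, appears at 2.5 MHz.
1 MHz ≤ fs/2 = 3 MHz, passes unchanged.
17.5 MHz mod fs = 5.5 MHz.
5.5 MHz > fs/2 = 3 MHz, folds to fs − 5.5 MHz = 0.5 MHz.
6.5 MHz and 17.5 MHz both map to 0.5 MHz.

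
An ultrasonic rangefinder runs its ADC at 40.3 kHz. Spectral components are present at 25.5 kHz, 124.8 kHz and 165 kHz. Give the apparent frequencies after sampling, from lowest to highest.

fs/2 = 20.15 kHz.
25.5 kHz > fs/2 = 20.15 kHz, folds to fs − 25.5 kHz = 14.8 kHz.
124.8 kHz mod fs = 3.9 kHz.
3.9 kHz ≤ fs/2 = 20.15 kHz, appears at 3.9 kHz.
165 kHz mod fs = 3.8 kHz.
3.8 kHz ≤ fs/2 = 20.15 kHz, appears at 3.8 kHz.
Distinct values: {3.8 kHz, 3.9 kHz, 14.8 kHz}.

3.8 kHz, 3.9 kHz, 14.8 kHz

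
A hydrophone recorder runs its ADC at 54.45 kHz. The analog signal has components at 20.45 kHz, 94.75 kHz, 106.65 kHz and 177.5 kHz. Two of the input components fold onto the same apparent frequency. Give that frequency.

fs/2 = 27.225 kHz.
20.45 kHz ≤ fs/2 = 27.225 kHz, passes unchanged.
94.75 kHz mod fs = 40.3 kHz.
40.3 kHz > fs/2 = 27.225 kHz, folds to fs − 40.3 kHz = 14.15 kHz.
106.65 kHz mod fs = 52.2 kHz.
52.2 kHz > fs/2 = 27.225 kHz, folds to fs − 52.2 kHz = 2.25 kHz.
177.5 kHz mod fs = 14.15 kHz.
14.15 kHz ≤ fs/2 = 27.225 kHz, appears at 14.15 kHz.
94.75 kHz and 177.5 kHz both map to 14.15 kHz.

14.15 kHz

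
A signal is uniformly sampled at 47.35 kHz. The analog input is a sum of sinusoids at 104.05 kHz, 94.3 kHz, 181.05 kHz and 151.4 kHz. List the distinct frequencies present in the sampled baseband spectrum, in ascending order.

0.4 kHz, 8.35 kHz, 9.35 kHz

fs/2 = 23.675 kHz.
104.05 kHz mod fs = 9.35 kHz.
9.35 kHz ≤ fs/2 = 23.675 kHz, appears at 9.35 kHz.
94.3 kHz mod fs = 46.95 kHz.
46.95 kHz > fs/2 = 23.675 kHz, folds to fs − 46.95 kHz = 0.4 kHz.
181.05 kHz mod fs = 39 kHz.
39 kHz > fs/2 = 23.675 kHz, folds to fs − 39 kHz = 8.35 kHz.
151.4 kHz mod fs = 9.35 kHz.
9.35 kHz ≤ fs/2 = 23.675 kHz, appears at 9.35 kHz.
Distinct values: {0.4 kHz, 8.35 kHz, 9.35 kHz}.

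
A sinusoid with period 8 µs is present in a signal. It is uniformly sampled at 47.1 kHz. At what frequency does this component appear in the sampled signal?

T = 8 µs → f = 1/T = 125 kHz.
125 kHz mod fs = 30.8 kHz.
30.8 kHz > fs/2 = 23.55 kHz, folds to fs − 30.8 kHz = 16.3 kHz.

16.3 kHz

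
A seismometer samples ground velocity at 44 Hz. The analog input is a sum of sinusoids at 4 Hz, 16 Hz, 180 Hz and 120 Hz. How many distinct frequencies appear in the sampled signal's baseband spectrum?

3

fs/2 = 22 Hz.
4 Hz ≤ fs/2 = 22 Hz, passes unchanged.
16 Hz ≤ fs/2 = 22 Hz, passes unchanged.
180 Hz mod fs = 4 Hz.
4 Hz ≤ fs/2 = 22 Hz, appears at 4 Hz.
120 Hz mod fs = 32 Hz.
32 Hz > fs/2 = 22 Hz, folds to fs − 32 Hz = 12 Hz.
Distinct values: {4 Hz, 12 Hz, 16 Hz} → 3.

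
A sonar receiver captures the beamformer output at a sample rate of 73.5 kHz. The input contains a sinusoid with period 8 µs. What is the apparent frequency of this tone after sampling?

T = 8 µs → f = 1/T = 125 kHz.
125 kHz mod fs = 51.5 kHz.
51.5 kHz > fs/2 = 36.75 kHz, folds to fs − 51.5 kHz = 22 kHz.

22 kHz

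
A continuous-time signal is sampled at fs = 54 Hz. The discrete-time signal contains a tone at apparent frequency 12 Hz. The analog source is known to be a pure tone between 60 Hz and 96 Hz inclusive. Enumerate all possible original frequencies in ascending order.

66 Hz, 96 Hz

Frequencies that alias to 12 Hz are k·fs ± 12 Hz for integer k ≥ 0.
k=0: 12 Hz.
k=1: 42 Hz, 66 Hz.
k=2: 96 Hz, 120 Hz.
k=3: 150 Hz, 174 Hz.
Within [60 Hz, 96 Hz]: 66 Hz, 96 Hz.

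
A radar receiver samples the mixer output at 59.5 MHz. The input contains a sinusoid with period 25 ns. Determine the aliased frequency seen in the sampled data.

T = 25 ns → f = 1/T = 40 MHz.
40 MHz > fs/2 = 29.75 MHz, folds to fs − 40 MHz = 19.5 MHz.

19.5 MHz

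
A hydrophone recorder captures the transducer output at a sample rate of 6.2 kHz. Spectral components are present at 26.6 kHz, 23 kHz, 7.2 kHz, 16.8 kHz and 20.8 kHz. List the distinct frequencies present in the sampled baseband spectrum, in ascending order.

1 kHz, 1.8 kHz, 2.2 kHz

fs/2 = 3.1 kHz.
26.6 kHz mod fs = 1.8 kHz.
1.8 kHz ≤ fs/2 = 3.1 kHz, appears at 1.8 kHz.
23 kHz mod fs = 4.4 kHz.
4.4 kHz > fs/2 = 3.1 kHz, folds to fs − 4.4 kHz = 1.8 kHz.
7.2 kHz mod fs = 1 kHz.
1 kHz ≤ fs/2 = 3.1 kHz, appears at 1 kHz.
16.8 kHz mod fs = 4.4 kHz.
4.4 kHz > fs/2 = 3.1 kHz, folds to fs − 4.4 kHz = 1.8 kHz.
20.8 kHz mod fs = 2.2 kHz.
2.2 kHz ≤ fs/2 = 3.1 kHz, appears at 2.2 kHz.
Distinct values: {1 kHz, 1.8 kHz, 2.2 kHz}.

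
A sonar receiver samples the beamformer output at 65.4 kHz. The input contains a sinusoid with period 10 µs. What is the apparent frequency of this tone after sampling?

30.8 kHz

T = 10 µs → f = 1/T = 100 kHz.
100 kHz mod fs = 34.6 kHz.
34.6 kHz > fs/2 = 32.7 kHz, folds to fs − 34.6 kHz = 30.8 kHz.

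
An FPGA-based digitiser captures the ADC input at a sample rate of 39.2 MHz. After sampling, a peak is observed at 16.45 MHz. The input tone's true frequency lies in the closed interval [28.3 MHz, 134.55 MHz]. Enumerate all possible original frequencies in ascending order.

55.65 MHz, 61.95 MHz, 94.85 MHz, 101.15 MHz, 134.05 MHz

Frequencies that alias to 16.45 MHz are k·fs ± 16.45 MHz for integer k ≥ 0.
k=0: 16.45 MHz.
k=1: 22.75 MHz, 55.65 MHz.
k=2: 61.95 MHz, 94.85 MHz.
k=3: 101.15 MHz, 134.05 MHz.
k=4: 140.35 MHz, 173.25 MHz.
Within [28.3 MHz, 134.55 MHz]: 55.65 MHz, 61.95 MHz, 94.85 MHz, 101.15 MHz, 134.05 MHz.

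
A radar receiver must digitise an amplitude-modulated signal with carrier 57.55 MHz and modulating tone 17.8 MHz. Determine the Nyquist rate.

150.7 MHz

AM sidebands sit at fc ± fm = 39.75 MHz and 75.35 MHz.
Highest-frequency component: 75.35 MHz.
Nyquist rate = 2 × 75.35 MHz = 150.7 MHz.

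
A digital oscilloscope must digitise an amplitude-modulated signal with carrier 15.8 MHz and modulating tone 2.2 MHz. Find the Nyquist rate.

36 MHz

AM sidebands sit at fc ± fm = 13.6 MHz and 18 MHz.
Highest-frequency component: 18 MHz.
Nyquist rate = 2 × 18 MHz = 36 MHz.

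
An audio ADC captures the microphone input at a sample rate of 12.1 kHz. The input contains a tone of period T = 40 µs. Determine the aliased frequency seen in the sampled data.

T = 40 µs → f = 1/T = 25 kHz.
25 kHz mod fs = 0.8 kHz.
0.8 kHz ≤ fs/2 = 6.05 kHz, appears at 0.8 kHz.

0.8 kHz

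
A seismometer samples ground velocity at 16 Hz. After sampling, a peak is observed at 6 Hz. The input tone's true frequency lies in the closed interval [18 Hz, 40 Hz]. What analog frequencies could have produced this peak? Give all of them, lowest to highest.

Frequencies that alias to 6 Hz are k·fs ± 6 Hz for integer k ≥ 0.
k=0: 6 Hz.
k=1: 10 Hz, 22 Hz.
k=2: 26 Hz, 38 Hz.
k=3: 42 Hz, 54 Hz.
Within [18 Hz, 40 Hz]: 22 Hz, 26 Hz, 38 Hz.

22 Hz, 26 Hz, 38 Hz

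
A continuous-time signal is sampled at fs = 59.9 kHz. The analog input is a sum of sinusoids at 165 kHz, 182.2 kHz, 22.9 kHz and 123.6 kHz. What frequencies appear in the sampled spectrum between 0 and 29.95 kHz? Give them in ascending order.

2.5 kHz, 3.8 kHz, 14.7 kHz, 22.9 kHz

fs/2 = 29.95 kHz.
165 kHz mod fs = 45.2 kHz.
45.2 kHz > fs/2 = 29.95 kHz, folds to fs − 45.2 kHz = 14.7 kHz.
182.2 kHz mod fs = 2.5 kHz.
2.5 kHz ≤ fs/2 = 29.95 kHz, appears at 2.5 kHz.
22.9 kHz ≤ fs/2 = 29.95 kHz, passes unchanged.
123.6 kHz mod fs = 3.8 kHz.
3.8 kHz ≤ fs/2 = 29.95 kHz, appears at 3.8 kHz.
Distinct values: {2.5 kHz, 3.8 kHz, 14.7 kHz, 22.9 kHz}.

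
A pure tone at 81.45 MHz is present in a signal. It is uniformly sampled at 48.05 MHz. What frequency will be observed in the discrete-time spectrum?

81.45 MHz mod fs = 33.4 MHz.
33.4 MHz > fs/2 = 24.025 MHz, folds to fs − 33.4 MHz = 14.65 MHz.

14.65 MHz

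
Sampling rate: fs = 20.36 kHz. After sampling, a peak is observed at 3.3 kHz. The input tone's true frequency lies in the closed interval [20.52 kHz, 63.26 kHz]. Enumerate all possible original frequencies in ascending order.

23.66 kHz, 37.42 kHz, 44.02 kHz, 57.78 kHz

Frequencies that alias to 3.3 kHz are k·fs ± 3.3 kHz for integer k ≥ 0.
k=0: 3.3 kHz.
k=1: 17.06 kHz, 23.66 kHz.
k=2: 37.42 kHz, 44.02 kHz.
k=3: 57.78 kHz, 64.38 kHz.
k=4: 78.14 kHz, 84.74 kHz.
Within [20.52 kHz, 63.26 kHz]: 23.66 kHz, 37.42 kHz, 44.02 kHz, 57.78 kHz.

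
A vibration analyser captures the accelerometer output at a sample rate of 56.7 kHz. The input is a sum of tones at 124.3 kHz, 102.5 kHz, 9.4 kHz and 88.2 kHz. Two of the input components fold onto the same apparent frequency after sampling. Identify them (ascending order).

102.5 kHz, 124.3 kHz

fs/2 = 28.35 kHz.
124.3 kHz mod fs = 10.9 kHz.
10.9 kHz ≤ fs/2 = 28.35 kHz, appears at 10.9 kHz.
102.5 kHz mod fs = 45.8 kHz.
45.8 kHz > fs/2 = 28.35 kHz, folds to fs − 45.8 kHz = 10.9 kHz.
9.4 kHz ≤ fs/2 = 28.35 kHz, passes unchanged.
88.2 kHz mod fs = 31.5 kHz.
31.5 kHz > fs/2 = 28.35 kHz, folds to fs − 31.5 kHz = 25.2 kHz.
102.5 kHz and 124.3 kHz both map to 10.9 kHz.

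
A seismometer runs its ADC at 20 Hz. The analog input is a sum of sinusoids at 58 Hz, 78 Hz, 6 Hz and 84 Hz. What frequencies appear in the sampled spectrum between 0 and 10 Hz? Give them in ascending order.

2 Hz, 4 Hz, 6 Hz

fs/2 = 10 Hz.
58 Hz mod fs = 18 Hz.
18 Hz > fs/2 = 10 Hz, folds to fs − 18 Hz = 2 Hz.
78 Hz mod fs = 18 Hz.
18 Hz > fs/2 = 10 Hz, folds to fs − 18 Hz = 2 Hz.
6 Hz ≤ fs/2 = 10 Hz, passes unchanged.
84 Hz mod fs = 4 Hz.
4 Hz ≤ fs/2 = 10 Hz, appears at 4 Hz.
Distinct values: {2 Hz, 4 Hz, 6 Hz}.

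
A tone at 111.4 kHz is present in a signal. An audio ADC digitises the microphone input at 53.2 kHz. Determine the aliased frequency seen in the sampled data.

5 kHz

111.4 kHz mod fs = 5 kHz.
5 kHz ≤ fs/2 = 26.6 kHz, appears at 5 kHz.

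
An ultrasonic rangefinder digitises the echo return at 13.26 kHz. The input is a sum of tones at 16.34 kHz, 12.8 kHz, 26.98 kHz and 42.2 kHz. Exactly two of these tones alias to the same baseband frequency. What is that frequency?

0.46 kHz

fs/2 = 6.63 kHz.
16.34 kHz mod fs = 3.08 kHz.
3.08 kHz ≤ fs/2 = 6.63 kHz, appears at 3.08 kHz.
12.8 kHz > fs/2 = 6.63 kHz, folds to fs − 12.8 kHz = 0.46 kHz.
26.98 kHz mod fs = 0.46 kHz.
0.46 kHz ≤ fs/2 = 6.63 kHz, appears at 0.46 kHz.
42.2 kHz mod fs = 2.42 kHz.
2.42 kHz ≤ fs/2 = 6.63 kHz, appears at 2.42 kHz.
12.8 kHz and 26.98 kHz both map to 0.46 kHz.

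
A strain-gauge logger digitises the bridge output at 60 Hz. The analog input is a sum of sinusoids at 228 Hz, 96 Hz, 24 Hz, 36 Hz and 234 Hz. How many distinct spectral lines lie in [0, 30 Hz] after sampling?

fs/2 = 30 Hz.
228 Hz mod fs = 48 Hz.
48 Hz > fs/2 = 30 Hz, folds to fs − 48 Hz = 12 Hz.
96 Hz mod fs = 36 Hz.
36 Hz > fs/2 = 30 Hz, folds to fs − 36 Hz = 24 Hz.
24 Hz ≤ fs/2 = 30 Hz, passes unchanged.
36 Hz > fs/2 = 30 Hz, folds to fs − 36 Hz = 24 Hz.
234 Hz mod fs = 54 Hz.
54 Hz > fs/2 = 30 Hz, folds to fs − 54 Hz = 6 Hz.
Distinct values: {6 Hz, 12 Hz, 24 Hz} → 3.

3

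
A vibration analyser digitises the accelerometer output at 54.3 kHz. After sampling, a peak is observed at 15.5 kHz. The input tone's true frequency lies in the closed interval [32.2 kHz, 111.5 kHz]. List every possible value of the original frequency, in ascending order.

Frequencies that alias to 15.5 kHz are k·fs ± 15.5 kHz for integer k ≥ 0.
k=0: 15.5 kHz.
k=1: 38.8 kHz, 69.8 kHz.
k=2: 93.1 kHz, 124.1 kHz.
k=3: 147.4 kHz, 178.4 kHz.
Within [32.2 kHz, 111.5 kHz]: 38.8 kHz, 69.8 kHz, 93.1 kHz.

38.8 kHz, 69.8 kHz, 93.1 kHz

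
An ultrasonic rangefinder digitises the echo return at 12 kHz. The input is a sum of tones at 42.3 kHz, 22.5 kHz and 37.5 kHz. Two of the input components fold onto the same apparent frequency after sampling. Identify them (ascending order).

22.5 kHz, 37.5 kHz

fs/2 = 6 kHz.
42.3 kHz mod fs = 6.3 kHz.
6.3 kHz > fs/2 = 6 kHz, folds to fs − 6.3 kHz = 5.7 kHz.
22.5 kHz mod fs = 10.5 kHz.
10.5 kHz > fs/2 = 6 kHz, folds to fs − 10.5 kHz = 1.5 kHz.
37.5 kHz mod fs = 1.5 kHz.
1.5 kHz ≤ fs/2 = 6 kHz, appears at 1.5 kHz.
22.5 kHz and 37.5 kHz both map to 1.5 kHz.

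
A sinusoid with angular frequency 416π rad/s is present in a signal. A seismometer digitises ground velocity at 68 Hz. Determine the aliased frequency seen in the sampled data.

ω = 416π rad/s → f = ω/(2π) = 208 Hz.
208 Hz mod fs = 4 Hz.
4 Hz ≤ fs/2 = 34 Hz, appears at 4 Hz.

4 Hz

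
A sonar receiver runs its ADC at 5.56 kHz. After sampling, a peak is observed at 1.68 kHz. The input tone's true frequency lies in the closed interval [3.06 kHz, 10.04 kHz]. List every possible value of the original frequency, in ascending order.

3.88 kHz, 7.24 kHz, 9.44 kHz

Frequencies that alias to 1.68 kHz are k·fs ± 1.68 kHz for integer k ≥ 0.
k=0: 1.68 kHz.
k=1: 3.88 kHz, 7.24 kHz.
k=2: 9.44 kHz, 12.8 kHz.
k=3: 15 kHz, 18.36 kHz.
Within [3.06 kHz, 10.04 kHz]: 3.88 kHz, 7.24 kHz, 9.44 kHz.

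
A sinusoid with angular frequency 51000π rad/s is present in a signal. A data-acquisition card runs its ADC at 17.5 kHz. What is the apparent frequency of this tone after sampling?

8 kHz

ω = 51000π rad/s → f = ω/(2π) = 25500 Hz = 25.5 kHz.
25.5 kHz mod fs = 8 kHz.
8 kHz ≤ fs/2 = 8.75 kHz, appears at 8 kHz.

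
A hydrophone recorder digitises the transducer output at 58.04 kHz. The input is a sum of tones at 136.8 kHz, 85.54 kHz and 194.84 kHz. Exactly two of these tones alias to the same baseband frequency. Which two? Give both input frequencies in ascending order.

fs/2 = 29.02 kHz.
136.8 kHz mod fs = 20.72 kHz.
20.72 kHz ≤ fs/2 = 29.02 kHz, appears at 20.72 kHz.
85.54 kHz mod fs = 27.5 kHz.
27.5 kHz ≤ fs/2 = 29.02 kHz, appears at 27.5 kHz.
194.84 kHz mod fs = 20.72 kHz.
20.72 kHz ≤ fs/2 = 29.02 kHz, appears at 20.72 kHz.
136.8 kHz and 194.84 kHz both map to 20.72 kHz.

136.8 kHz, 194.84 kHz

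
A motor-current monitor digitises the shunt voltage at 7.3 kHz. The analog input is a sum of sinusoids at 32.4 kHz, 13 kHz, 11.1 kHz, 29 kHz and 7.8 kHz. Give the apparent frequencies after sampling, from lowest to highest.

fs/2 = 3.65 kHz.
32.4 kHz mod fs = 3.2 kHz.
3.2 kHz ≤ fs/2 = 3.65 kHz, appears at 3.2 kHz.
13 kHz mod fs = 5.7 kHz.
5.7 kHz > fs/2 = 3.65 kHz, folds to fs − 5.7 kHz = 1.6 kHz.
11.1 kHz mod fs = 3.8 kHz.
3.8 kHz > fs/2 = 3.65 kHz, folds to fs − 3.8 kHz = 3.5 kHz.
29 kHz mod fs = 7.1 kHz.
7.1 kHz > fs/2 = 3.65 kHz, folds to fs − 7.1 kHz = 0.2 kHz.
7.8 kHz mod fs = 0.5 kHz.
0.5 kHz ≤ fs/2 = 3.65 kHz, appears at 0.5 kHz.
Distinct values: {0.2 kHz, 0.5 kHz, 1.6 kHz, 3.2 kHz, 3.5 kHz}.

0.2 kHz, 0.5 kHz, 1.6 kHz, 3.2 kHz, 3.5 kHz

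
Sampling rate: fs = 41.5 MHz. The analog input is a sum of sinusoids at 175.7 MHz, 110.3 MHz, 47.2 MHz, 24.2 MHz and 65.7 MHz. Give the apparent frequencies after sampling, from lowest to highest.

fs/2 = 20.75 MHz.
175.7 MHz mod fs = 9.7 MHz.
9.7 MHz ≤ fs/2 = 20.75 MHz, appears at 9.7 MHz.
110.3 MHz mod fs = 27.3 MHz.
27.3 MHz > fs/2 = 20.75 MHz, folds to fs − 27.3 MHz = 14.2 MHz.
47.2 MHz mod fs = 5.7 MHz.
5.7 MHz ≤ fs/2 = 20.75 MHz, appears at 5.7 MHz.
24.2 MHz > fs/2 = 20.75 MHz, folds to fs − 24.2 MHz = 17.3 MHz.
65.7 MHz mod fs = 24.2 MHz.
24.2 MHz > fs/2 = 20.75 MHz, folds to fs − 24.2 MHz = 17.3 MHz.
Distinct values: {5.7 MHz, 9.7 MHz, 14.2 MHz, 17.3 MHz}.

5.7 MHz, 9.7 MHz, 14.2 MHz, 17.3 MHz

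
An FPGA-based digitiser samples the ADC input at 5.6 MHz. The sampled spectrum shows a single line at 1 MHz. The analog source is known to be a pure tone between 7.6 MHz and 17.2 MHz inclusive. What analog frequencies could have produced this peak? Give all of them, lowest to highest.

10.2 MHz, 12.2 MHz, 15.8 MHz

Frequencies that alias to 1 MHz are k·fs ± 1 MHz for integer k ≥ 0.
k=0: 1 MHz.
k=1: 4.6 MHz, 6.6 MHz.
k=2: 10.2 MHz, 12.2 MHz.
k=3: 15.8 MHz, 17.8 MHz.
k=4: 21.4 MHz, 23.4 MHz.
Within [7.6 MHz, 17.2 MHz]: 10.2 MHz, 12.2 MHz, 15.8 MHz.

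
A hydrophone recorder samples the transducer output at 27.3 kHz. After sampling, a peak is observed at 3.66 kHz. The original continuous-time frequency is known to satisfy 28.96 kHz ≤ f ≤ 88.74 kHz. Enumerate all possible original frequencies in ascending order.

30.96 kHz, 50.94 kHz, 58.26 kHz, 78.24 kHz, 85.56 kHz

Frequencies that alias to 3.66 kHz are k·fs ± 3.66 kHz for integer k ≥ 0.
k=0: 3.66 kHz.
k=1: 23.64 kHz, 30.96 kHz.
k=2: 50.94 kHz, 58.26 kHz.
k=3: 78.24 kHz, 85.56 kHz.
k=4: 105.54 kHz, 112.86 kHz.
Within [28.96 kHz, 88.74 kHz]: 30.96 kHz, 50.94 kHz, 58.26 kHz, 78.24 kHz, 85.56 kHz.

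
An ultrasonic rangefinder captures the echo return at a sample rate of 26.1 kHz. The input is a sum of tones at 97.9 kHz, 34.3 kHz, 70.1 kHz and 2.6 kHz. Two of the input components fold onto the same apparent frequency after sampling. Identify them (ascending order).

fs/2 = 13.05 kHz.
97.9 kHz mod fs = 19.6 kHz.
19.6 kHz > fs/2 = 13.05 kHz, folds to fs − 19.6 kHz = 6.5 kHz.
34.3 kHz mod fs = 8.2 kHz.
8.2 kHz ≤ fs/2 = 13.05 kHz, appears at 8.2 kHz.
70.1 kHz mod fs = 17.9 kHz.
17.9 kHz > fs/2 = 13.05 kHz, folds to fs − 17.9 kHz = 8.2 kHz.
2.6 kHz ≤ fs/2 = 13.05 kHz, passes unchanged.
34.3 kHz and 70.1 kHz both map to 8.2 kHz.

34.3 kHz, 70.1 kHz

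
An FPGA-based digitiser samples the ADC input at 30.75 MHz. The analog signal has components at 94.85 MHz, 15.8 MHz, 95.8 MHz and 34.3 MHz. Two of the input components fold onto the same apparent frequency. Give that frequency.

fs/2 = 15.375 MHz.
94.85 MHz mod fs = 2.6 MHz.
2.6 MHz ≤ fs/2 = 15.375 MHz, appears at 2.6 MHz.
15.8 MHz > fs/2 = 15.375 MHz, folds to fs − 15.8 MHz = 14.95 MHz.
95.8 MHz mod fs = 3.55 MHz.
3.55 MHz ≤ fs/2 = 15.375 MHz, appears at 3.55 MHz.
34.3 MHz mod fs = 3.55 MHz.
3.55 MHz ≤ fs/2 = 15.375 MHz, appears at 3.55 MHz.
34.3 MHz and 95.8 MHz both map to 3.55 MHz.

3.55 MHz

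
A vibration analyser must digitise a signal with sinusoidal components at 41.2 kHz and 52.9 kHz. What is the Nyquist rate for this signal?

Highest-frequency component: 52.9 kHz.
Nyquist rate = 2 × 52.9 kHz = 105.8 kHz.

105.8 kHz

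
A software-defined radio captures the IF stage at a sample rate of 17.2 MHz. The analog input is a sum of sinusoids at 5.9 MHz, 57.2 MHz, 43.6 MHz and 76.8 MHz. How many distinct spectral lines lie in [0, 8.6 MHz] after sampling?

fs/2 = 8.6 MHz.
5.9 MHz ≤ fs/2 = 8.6 MHz, passes unchanged.
57.2 MHz mod fs = 5.6 MHz.
5.6 MHz ≤ fs/2 = 8.6 MHz, appears at 5.6 MHz.
43.6 MHz mod fs = 9.2 MHz.
9.2 MHz > fs/2 = 8.6 MHz, folds to fs − 9.2 MHz = 8 MHz.
76.8 MHz mod fs = 8 MHz.
8 MHz ≤ fs/2 = 8.6 MHz, appears at 8 MHz.
Distinct values: {5.6 MHz, 5.9 MHz, 8 MHz} → 3.

3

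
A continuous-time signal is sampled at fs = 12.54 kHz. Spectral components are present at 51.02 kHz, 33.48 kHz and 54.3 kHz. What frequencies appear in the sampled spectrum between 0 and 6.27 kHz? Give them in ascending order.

0.86 kHz, 4.14 kHz

fs/2 = 6.27 kHz.
51.02 kHz mod fs = 0.86 kHz.
0.86 kHz ≤ fs/2 = 6.27 kHz, appears at 0.86 kHz.
33.48 kHz mod fs = 8.4 kHz.
8.4 kHz > fs/2 = 6.27 kHz, folds to fs − 8.4 kHz = 4.14 kHz.
54.3 kHz mod fs = 4.14 kHz.
4.14 kHz ≤ fs/2 = 6.27 kHz, appears at 4.14 kHz.
Distinct values: {0.86 kHz, 4.14 kHz}.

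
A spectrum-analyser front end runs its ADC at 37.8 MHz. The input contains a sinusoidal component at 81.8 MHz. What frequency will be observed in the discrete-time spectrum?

6.2 MHz

81.8 MHz mod fs = 6.2 MHz.
6.2 MHz ≤ fs/2 = 18.9 MHz, appears at 6.2 MHz.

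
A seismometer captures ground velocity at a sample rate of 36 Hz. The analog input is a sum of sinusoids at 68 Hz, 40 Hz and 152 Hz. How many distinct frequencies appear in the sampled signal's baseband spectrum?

2

fs/2 = 18 Hz.
68 Hz mod fs = 32 Hz.
32 Hz > fs/2 = 18 Hz, folds to fs − 32 Hz = 4 Hz.
40 Hz mod fs = 4 Hz.
4 Hz ≤ fs/2 = 18 Hz, appears at 4 Hz.
152 Hz mod fs = 8 Hz.
8 Hz ≤ fs/2 = 18 Hz, appears at 8 Hz.
Distinct values: {4 Hz, 8 Hz} → 2.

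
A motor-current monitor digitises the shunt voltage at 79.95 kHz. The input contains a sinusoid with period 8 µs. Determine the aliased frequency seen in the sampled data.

34.9 kHz

T = 8 µs → f = 1/T = 125 kHz.
125 kHz mod fs = 45.05 kHz.
45.05 kHz > fs/2 = 39.975 kHz, folds to fs − 45.05 kHz = 34.9 kHz.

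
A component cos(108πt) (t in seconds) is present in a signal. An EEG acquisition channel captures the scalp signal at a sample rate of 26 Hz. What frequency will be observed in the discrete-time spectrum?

2 Hz

ω = 108π rad/s → f = ω/(2π) = 54 Hz.
54 Hz mod fs = 2 Hz.
2 Hz ≤ fs/2 = 13 Hz, appears at 2 Hz.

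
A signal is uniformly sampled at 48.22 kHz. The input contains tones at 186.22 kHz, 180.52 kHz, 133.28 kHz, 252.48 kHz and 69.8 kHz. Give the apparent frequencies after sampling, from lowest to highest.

fs/2 = 24.11 kHz.
186.22 kHz mod fs = 41.56 kHz.
41.56 kHz > fs/2 = 24.11 kHz, folds to fs − 41.56 kHz = 6.66 kHz.
180.52 kHz mod fs = 35.86 kHz.
35.86 kHz > fs/2 = 24.11 kHz, folds to fs − 35.86 kHz = 12.36 kHz.
133.28 kHz mod fs = 36.84 kHz.
36.84 kHz > fs/2 = 24.11 kHz, folds to fs − 36.84 kHz = 11.38 kHz.
252.48 kHz mod fs = 11.38 kHz.
11.38 kHz ≤ fs/2 = 24.11 kHz, appears at 11.38 kHz.
69.8 kHz mod fs = 21.58 kHz.
21.58 kHz ≤ fs/2 = 24.11 kHz, appears at 21.58 kHz.
Distinct values: {6.66 kHz, 11.38 kHz, 12.36 kHz, 21.58 kHz}.

6.66 kHz, 11.38 kHz, 12.36 kHz, 21.58 kHz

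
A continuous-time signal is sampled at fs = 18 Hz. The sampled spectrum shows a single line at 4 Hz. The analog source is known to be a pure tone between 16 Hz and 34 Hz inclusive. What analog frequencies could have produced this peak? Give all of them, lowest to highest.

22 Hz, 32 Hz

Frequencies that alias to 4 Hz are k·fs ± 4 Hz for integer k ≥ 0.
k=0: 4 Hz.
k=1: 14 Hz, 22 Hz.
k=2: 32 Hz, 40 Hz.
k=3: 50 Hz, 58 Hz.
Within [16 Hz, 34 Hz]: 22 Hz, 32 Hz.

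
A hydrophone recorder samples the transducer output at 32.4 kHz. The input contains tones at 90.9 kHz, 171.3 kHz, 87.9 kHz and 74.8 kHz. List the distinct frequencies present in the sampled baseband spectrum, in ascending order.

fs/2 = 16.2 kHz.
90.9 kHz mod fs = 26.1 kHz.
26.1 kHz > fs/2 = 16.2 kHz, folds to fs − 26.1 kHz = 6.3 kHz.
171.3 kHz mod fs = 9.3 kHz.
9.3 kHz ≤ fs/2 = 16.2 kHz, appears at 9.3 kHz.
87.9 kHz mod fs = 23.1 kHz.
23.1 kHz > fs/2 = 16.2 kHz, folds to fs − 23.1 kHz = 9.3 kHz.
74.8 kHz mod fs = 10 kHz.
10 kHz ≤ fs/2 = 16.2 kHz, appears at 10 kHz.
Distinct values: {6.3 kHz, 9.3 kHz, 10 kHz}.

6.3 kHz, 9.3 kHz, 10 kHz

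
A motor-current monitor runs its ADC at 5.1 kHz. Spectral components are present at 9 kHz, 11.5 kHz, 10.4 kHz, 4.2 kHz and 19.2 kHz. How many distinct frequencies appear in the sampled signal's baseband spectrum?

4

fs/2 = 2.55 kHz.
9 kHz mod fs = 3.9 kHz.
3.9 kHz > fs/2 = 2.55 kHz, folds to fs − 3.9 kHz = 1.2 kHz.
11.5 kHz mod fs = 1.3 kHz.
1.3 kHz ≤ fs/2 = 2.55 kHz, appears at 1.3 kHz.
10.4 kHz mod fs = 0.2 kHz.
0.2 kHz ≤ fs/2 = 2.55 kHz, appears at 0.2 kHz.
4.2 kHz > fs/2 = 2.55 kHz, folds to fs − 4.2 kHz = 0.9 kHz.
19.2 kHz mod fs = 3.9 kHz.
3.9 kHz > fs/2 = 2.55 kHz, folds to fs − 3.9 kHz = 1.2 kHz.
Distinct values: {0.2 kHz, 0.9 kHz, 1.2 kHz, 1.3 kHz} → 4.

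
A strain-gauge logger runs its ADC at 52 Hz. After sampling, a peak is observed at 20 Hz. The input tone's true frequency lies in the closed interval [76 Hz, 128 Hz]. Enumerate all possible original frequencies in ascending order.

84 Hz, 124 Hz

Frequencies that alias to 20 Hz are k·fs ± 20 Hz for integer k ≥ 0.
k=0: 20 Hz.
k=1: 32 Hz, 72 Hz.
k=2: 84 Hz, 124 Hz.
k=3: 136 Hz, 176 Hz.
Within [76 Hz, 128 Hz]: 84 Hz, 124 Hz.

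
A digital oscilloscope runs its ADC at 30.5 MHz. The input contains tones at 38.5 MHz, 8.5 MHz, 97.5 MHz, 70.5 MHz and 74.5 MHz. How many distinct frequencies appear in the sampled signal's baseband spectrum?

fs/2 = 15.25 MHz.
38.5 MHz mod fs = 8 MHz.
8 MHz ≤ fs/2 = 15.25 MHz, appears at 8 MHz.
8.5 MHz ≤ fs/2 = 15.25 MHz, passes unchanged.
97.5 MHz mod fs = 6 MHz.
6 MHz ≤ fs/2 = 15.25 MHz, appears at 6 MHz.
70.5 MHz mod fs = 9.5 MHz.
9.5 MHz ≤ fs/2 = 15.25 MHz, appears at 9.5 MHz.
74.5 MHz mod fs = 13.5 MHz.
13.5 MHz ≤ fs/2 = 15.25 MHz, appears at 13.5 MHz.
Distinct values: {6 MHz, 8 MHz, 8.5 MHz, 9.5 MHz, 13.5 MHz} → 5.

5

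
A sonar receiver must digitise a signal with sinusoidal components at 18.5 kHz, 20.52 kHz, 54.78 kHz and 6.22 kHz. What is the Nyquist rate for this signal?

Highest-frequency component: 54.78 kHz.
Nyquist rate = 2 × 54.78 kHz = 109.56 kHz.

109.56 kHz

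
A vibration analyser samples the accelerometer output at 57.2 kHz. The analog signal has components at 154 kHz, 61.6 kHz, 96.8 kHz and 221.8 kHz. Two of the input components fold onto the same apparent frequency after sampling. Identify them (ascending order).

fs/2 = 28.6 kHz.
154 kHz mod fs = 39.6 kHz.
39.6 kHz > fs/2 = 28.6 kHz, folds to fs − 39.6 kHz = 17.6 kHz.
61.6 kHz mod fs = 4.4 kHz.
4.4 kHz ≤ fs/2 = 28.6 kHz, appears at 4.4 kHz.
96.8 kHz mod fs = 39.6 kHz.
39.6 kHz > fs/2 = 28.6 kHz, folds to fs − 39.6 kHz = 17.6 kHz.
221.8 kHz mod fs = 50.2 kHz.
50.2 kHz > fs/2 = 28.6 kHz, folds to fs − 50.2 kHz = 7 kHz.
96.8 kHz and 154 kHz both map to 17.6 kHz.

96.8 kHz, 154 kHz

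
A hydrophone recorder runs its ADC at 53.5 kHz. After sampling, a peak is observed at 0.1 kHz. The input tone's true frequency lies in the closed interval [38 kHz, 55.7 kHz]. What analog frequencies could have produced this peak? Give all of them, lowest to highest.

Frequencies that alias to 0.1 kHz are k·fs ± 0.1 kHz for integer k ≥ 0.
k=0: 0.1 kHz.
k=1: 53.4 kHz, 53.6 kHz.
k=2: 106.9 kHz, 107.1 kHz.
Within [38 kHz, 55.7 kHz]: 53.4 kHz, 53.6 kHz.

53.4 kHz, 53.6 kHz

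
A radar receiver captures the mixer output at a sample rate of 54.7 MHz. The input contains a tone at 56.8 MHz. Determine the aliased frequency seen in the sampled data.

56.8 MHz mod fs = 2.1 MHz.
2.1 MHz ≤ fs/2 = 27.35 MHz, appears at 2.1 MHz.

2.1 MHz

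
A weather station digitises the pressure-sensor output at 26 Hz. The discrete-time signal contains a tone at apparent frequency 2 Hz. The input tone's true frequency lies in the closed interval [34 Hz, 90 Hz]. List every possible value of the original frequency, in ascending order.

Frequencies that alias to 2 Hz are k·fs ± 2 Hz for integer k ≥ 0.
k=0: 2 Hz.
k=1: 24 Hz, 28 Hz.
k=2: 50 Hz, 54 Hz.
k=3: 76 Hz, 80 Hz.
k=4: 102 Hz, 106 Hz.
Within [34 Hz, 90 Hz]: 50 Hz, 54 Hz, 76 Hz, 80 Hz.

50 Hz, 54 Hz, 76 Hz, 80 Hz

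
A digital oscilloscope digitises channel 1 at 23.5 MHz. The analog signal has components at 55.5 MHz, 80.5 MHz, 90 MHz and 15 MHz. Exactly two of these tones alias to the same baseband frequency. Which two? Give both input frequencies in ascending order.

fs/2 = 11.75 MHz.
55.5 MHz mod fs = 8.5 MHz.
8.5 MHz ≤ fs/2 = 11.75 MHz, appears at 8.5 MHz.
80.5 MHz mod fs = 10 MHz.
10 MHz ≤ fs/2 = 11.75 MHz, appears at 10 MHz.
90 MHz mod fs = 19.5 MHz.
19.5 MHz > fs/2 = 11.75 MHz, folds to fs − 19.5 MHz = 4 MHz.
15 MHz > fs/2 = 11.75 MHz, folds to fs − 15 MHz = 8.5 MHz.
15 MHz and 55.5 MHz both map to 8.5 MHz.

15 MHz, 55.5 MHz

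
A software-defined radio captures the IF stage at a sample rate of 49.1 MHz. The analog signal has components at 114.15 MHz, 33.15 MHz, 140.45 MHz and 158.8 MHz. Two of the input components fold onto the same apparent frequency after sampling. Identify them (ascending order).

33.15 MHz, 114.15 MHz

fs/2 = 24.55 MHz.
114.15 MHz mod fs = 15.95 MHz.
15.95 MHz ≤ fs/2 = 24.55 MHz, appears at 15.95 MHz.
33.15 MHz > fs/2 = 24.55 MHz, folds to fs − 33.15 MHz = 15.95 MHz.
140.45 MHz mod fs = 42.25 MHz.
42.25 MHz > fs/2 = 24.55 MHz, folds to fs − 42.25 MHz = 6.85 MHz.
158.8 MHz mod fs = 11.5 MHz.
11.5 MHz ≤ fs/2 = 24.55 MHz, appears at 11.5 MHz.
33.15 MHz and 114.15 MHz both map to 15.95 MHz.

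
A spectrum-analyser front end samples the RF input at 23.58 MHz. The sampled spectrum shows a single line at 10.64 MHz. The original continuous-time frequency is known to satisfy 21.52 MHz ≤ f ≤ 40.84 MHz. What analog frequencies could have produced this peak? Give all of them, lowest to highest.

Frequencies that alias to 10.64 MHz are k·fs ± 10.64 MHz for integer k ≥ 0.
k=0: 10.64 MHz.
k=1: 12.94 MHz, 34.22 MHz.
k=2: 36.52 MHz, 57.8 MHz.
k=3: 60.1 MHz, 81.38 MHz.
Within [21.52 MHz, 40.84 MHz]: 34.22 MHz, 36.52 MHz.

34.22 MHz, 36.52 MHz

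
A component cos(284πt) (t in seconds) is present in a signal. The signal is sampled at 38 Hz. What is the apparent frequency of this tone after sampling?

10 Hz

ω = 284π rad/s → f = ω/(2π) = 142 Hz.
142 Hz mod fs = 28 Hz.
28 Hz > fs/2 = 19 Hz, folds to fs − 28 Hz = 10 Hz.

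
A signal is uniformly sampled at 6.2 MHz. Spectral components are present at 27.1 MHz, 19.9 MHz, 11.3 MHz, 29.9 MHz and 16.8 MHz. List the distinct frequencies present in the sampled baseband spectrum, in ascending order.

1.1 MHz, 1.3 MHz, 1.8 MHz, 2.3 MHz

fs/2 = 3.1 MHz.
27.1 MHz mod fs = 2.3 MHz.
2.3 MHz ≤ fs/2 = 3.1 MHz, appears at 2.3 MHz.
19.9 MHz mod fs = 1.3 MHz.
1.3 MHz ≤ fs/2 = 3.1 MHz, appears at 1.3 MHz.
11.3 MHz mod fs = 5.1 MHz.
5.1 MHz > fs/2 = 3.1 MHz, folds to fs − 5.1 MHz = 1.1 MHz.
29.9 MHz mod fs = 5.1 MHz.
5.1 MHz > fs/2 = 3.1 MHz, folds to fs − 5.1 MHz = 1.1 MHz.
16.8 MHz mod fs = 4.4 MHz.
4.4 MHz > fs/2 = 3.1 MHz, folds to fs − 4.4 MHz = 1.8 MHz.
Distinct values: {1.1 MHz, 1.3 MHz, 1.8 MHz, 2.3 MHz}.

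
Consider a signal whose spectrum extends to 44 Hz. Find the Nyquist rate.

88 Hz

Nyquist rate = 2 × 44 Hz = 88 Hz.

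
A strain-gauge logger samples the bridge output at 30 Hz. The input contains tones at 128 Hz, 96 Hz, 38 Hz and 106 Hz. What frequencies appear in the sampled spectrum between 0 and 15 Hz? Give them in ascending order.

6 Hz, 8 Hz, 14 Hz

fs/2 = 15 Hz.
128 Hz mod fs = 8 Hz.
8 Hz ≤ fs/2 = 15 Hz, appears at 8 Hz.
96 Hz mod fs = 6 Hz.
6 Hz ≤ fs/2 = 15 Hz, appears at 6 Hz.
38 Hz mod fs = 8 Hz.
8 Hz ≤ fs/2 = 15 Hz, appears at 8 Hz.
106 Hz mod fs = 16 Hz.
16 Hz > fs/2 = 15 Hz, folds to fs − 16 Hz = 14 Hz.
Distinct values: {6 Hz, 8 Hz, 14 Hz}.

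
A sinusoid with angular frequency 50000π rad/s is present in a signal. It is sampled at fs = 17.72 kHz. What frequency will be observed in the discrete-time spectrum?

ω = 50000π rad/s → f = ω/(2π) = 25000 Hz = 25 kHz.
25 kHz mod fs = 7.28 kHz.
7.28 kHz ≤ fs/2 = 8.86 kHz, appears at 7.28 kHz.

7.28 kHz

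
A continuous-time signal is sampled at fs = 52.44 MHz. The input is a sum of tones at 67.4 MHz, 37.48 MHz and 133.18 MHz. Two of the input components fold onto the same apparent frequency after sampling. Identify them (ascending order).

37.48 MHz, 67.4 MHz

fs/2 = 26.22 MHz.
67.4 MHz mod fs = 14.96 MHz.
14.96 MHz ≤ fs/2 = 26.22 MHz, appears at 14.96 MHz.
37.48 MHz > fs/2 = 26.22 MHz, folds to fs − 37.48 MHz = 14.96 MHz.
133.18 MHz mod fs = 28.3 MHz.
28.3 MHz > fs/2 = 26.22 MHz, folds to fs − 28.3 MHz = 24.14 MHz.
37.48 MHz and 67.4 MHz both map to 14.96 MHz.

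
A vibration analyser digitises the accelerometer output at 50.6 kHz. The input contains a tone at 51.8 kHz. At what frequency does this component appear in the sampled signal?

1.2 kHz

51.8 kHz mod fs = 1.2 kHz.
1.2 kHz ≤ fs/2 = 25.3 kHz, appears at 1.2 kHz.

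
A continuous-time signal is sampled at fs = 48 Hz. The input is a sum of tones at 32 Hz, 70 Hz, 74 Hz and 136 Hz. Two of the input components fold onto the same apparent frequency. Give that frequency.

fs/2 = 24 Hz.
32 Hz > fs/2 = 24 Hz, folds to fs − 32 Hz = 16 Hz.
70 Hz mod fs = 22 Hz.
22 Hz ≤ fs/2 = 24 Hz, appears at 22 Hz.
74 Hz mod fs = 26 Hz.
26 Hz > fs/2 = 24 Hz, folds to fs − 26 Hz = 22 Hz.
136 Hz mod fs = 40 Hz.
40 Hz > fs/2 = 24 Hz, folds to fs − 40 Hz = 8 Hz.
70 Hz and 74 Hz both map to 22 Hz.

22 Hz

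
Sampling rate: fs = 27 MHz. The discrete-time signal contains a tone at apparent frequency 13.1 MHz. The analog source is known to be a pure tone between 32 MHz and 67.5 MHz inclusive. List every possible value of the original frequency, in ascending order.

Frequencies that alias to 13.1 MHz are k·fs ± 13.1 MHz for integer k ≥ 0.
k=0: 13.1 MHz.
k=1: 13.9 MHz, 40.1 MHz.
k=2: 40.9 MHz, 67.1 MHz.
k=3: 67.9 MHz, 94.1 MHz.
Within [32 MHz, 67.5 MHz]: 40.1 MHz, 40.9 MHz, 67.1 MHz.

40.1 MHz, 40.9 MHz, 67.1 MHz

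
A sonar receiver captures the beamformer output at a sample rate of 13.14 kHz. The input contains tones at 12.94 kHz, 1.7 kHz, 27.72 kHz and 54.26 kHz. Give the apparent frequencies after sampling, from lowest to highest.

fs/2 = 6.57 kHz.
12.94 kHz > fs/2 = 6.57 kHz, folds to fs − 12.94 kHz = 0.2 kHz.
1.7 kHz ≤ fs/2 = 6.57 kHz, passes unchanged.
27.72 kHz mod fs = 1.44 kHz.
1.44 kHz ≤ fs/2 = 6.57 kHz, appears at 1.44 kHz.
54.26 kHz mod fs = 1.7 kHz.
1.7 kHz ≤ fs/2 = 6.57 kHz, appears at 1.7 kHz.
Distinct values: {0.2 kHz, 1.44 kHz, 1.7 kHz}.

0.2 kHz, 1.44 kHz, 1.7 kHz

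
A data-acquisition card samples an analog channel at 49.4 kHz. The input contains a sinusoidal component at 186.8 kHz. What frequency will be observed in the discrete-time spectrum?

186.8 kHz mod fs = 38.6 kHz.
38.6 kHz > fs/2 = 24.7 kHz, folds to fs − 38.6 kHz = 10.8 kHz.

10.8 kHz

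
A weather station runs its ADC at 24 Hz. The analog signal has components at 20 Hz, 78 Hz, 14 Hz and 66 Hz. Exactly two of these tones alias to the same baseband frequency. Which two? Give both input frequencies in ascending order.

66 Hz, 78 Hz

fs/2 = 12 Hz.
20 Hz > fs/2 = 12 Hz, folds to fs − 20 Hz = 4 Hz.
78 Hz mod fs = 6 Hz.
6 Hz ≤ fs/2 = 12 Hz, appears at 6 Hz.
14 Hz > fs/2 = 12 Hz, folds to fs − 14 Hz = 10 Hz.
66 Hz mod fs = 18 Hz.
18 Hz > fs/2 = 12 Hz, folds to fs − 18 Hz = 6 Hz.
66 Hz and 78 Hz both map to 6 Hz.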